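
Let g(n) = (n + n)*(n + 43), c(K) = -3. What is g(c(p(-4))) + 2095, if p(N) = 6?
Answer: 1855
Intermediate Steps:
g(n) = 2*n*(43 + n) (g(n) = (2*n)*(43 + n) = 2*n*(43 + n))
g(c(p(-4))) + 2095 = 2*(-3)*(43 - 3) + 2095 = 2*(-3)*40 + 2095 = -240 + 2095 = 1855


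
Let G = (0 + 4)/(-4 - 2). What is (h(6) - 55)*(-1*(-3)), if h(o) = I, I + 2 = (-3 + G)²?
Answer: -392/3 ≈ -130.67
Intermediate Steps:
G = -⅔ (G = 4/(-6) = 4*(-⅙) = -⅔ ≈ -0.66667)
I = 103/9 (I = -2 + (-3 - ⅔)² = -2 + (-11/3)² = -2 + 121/9 = 103/9 ≈ 11.444)
h(o) = 103/9
(h(6) - 55)*(-1*(-3)) = (103/9 - 55)*(-1*(-3)) = -392/9*3 = -392/3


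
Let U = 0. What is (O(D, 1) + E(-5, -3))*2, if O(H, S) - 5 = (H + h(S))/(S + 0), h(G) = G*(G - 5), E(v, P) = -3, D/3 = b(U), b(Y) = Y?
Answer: -4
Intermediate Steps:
D = 0 (D = 3*0 = 0)
h(G) = G*(-5 + G)
O(H, S) = 5 + (H + S*(-5 + S))/S (O(H, S) = 5 + (H + S*(-5 + S))/(S + 0) = 5 + (H + S*(-5 + S))/S)
(O(D, 1) + E(-5, -3))*2 = ((1 + 0/1) - 3)*2 = ((1 + 0*1) - 3)*2 = ((1 + 0) - 3)*2 = (1 - 3)*2 = -2*2 = -4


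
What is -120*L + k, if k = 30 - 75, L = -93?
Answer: 11115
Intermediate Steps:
k = -45
-120*L + k = -120*(-93) - 45 = 11160 - 45 = 11115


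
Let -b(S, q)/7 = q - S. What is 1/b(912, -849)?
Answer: 1/12327 ≈ 8.1123e-5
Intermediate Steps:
b(S, q) = -7*q + 7*S (b(S, q) = -7*(q - S) = -7*q + 7*S)
1/b(912, -849) = 1/(-7*(-849) + 7*912) = 1/(5943 + 6384) = 1/12327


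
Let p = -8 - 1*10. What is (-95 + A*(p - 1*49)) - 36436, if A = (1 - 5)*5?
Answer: -35191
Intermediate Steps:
A = -20 (A = -4*5 = -20)
p = -18 (p = -8 - 10 = -18)
(-95 + A*(p - 1*49)) - 36436 = (-95 - 20*(-18 - 1*49)) - 36436 = (-95 - 20*(-18 - 49)) - 36436 = (-95 - 20*(-67)) - 36436 = (-95 + 1340) - 36436 = 1245 - 36436 = -35191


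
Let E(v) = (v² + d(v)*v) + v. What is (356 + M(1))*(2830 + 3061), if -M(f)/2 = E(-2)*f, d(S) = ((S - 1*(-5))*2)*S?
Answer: 1790864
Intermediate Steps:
d(S) = S*(10 + 2*S) (d(S) = ((S + 5)*2)*S = ((5 + S)*2)*S = (10 + 2*S)*S = S*(10 + 2*S))
E(v) = v + v² + 2*v²*(5 + v) (E(v) = (v² + (2*v*(5 + v))*v) + v = (v² + 2*v²*(5 + v)) + v = v + v² + 2*v²*(5 + v))
M(f) = -52*f (M(f) = -2*(-2*(1 - 2 + 2*(-2)*(5 - 2)))*f = -2*(-2*(1 - 2 + 2*(-2)*3))*f = -2*(-2*(1 - 2 - 12))*f = -2*(-2*(-13))*f = -52*f)
(356 + M(1))*(2830 + 3061) = (356 - 52*1)*(2830 + 3061) = (356 - 52)*5891 = 304*5891 = 1790864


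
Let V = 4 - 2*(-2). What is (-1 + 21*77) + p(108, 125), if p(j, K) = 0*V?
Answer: 1616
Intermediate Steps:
V = 8 (V = 4 + 4 = 8)
p(j, K) = 0 (p(j, K) = 0*8 = 0)
(-1 + 21*77) + p(108, 125) = (-1 + 21*77) + 0 = (-1 + 1617) + 0 = 1616 + 0 = 1616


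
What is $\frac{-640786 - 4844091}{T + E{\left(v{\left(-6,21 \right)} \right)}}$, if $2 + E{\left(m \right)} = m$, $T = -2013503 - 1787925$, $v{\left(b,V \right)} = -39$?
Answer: $\frac{5484877}{3801469} \approx 1.4428$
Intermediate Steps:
$T = -3801428$
$E{\left(m \right)} = -2 + m$
$\frac{-640786 - 4844091}{T + E{\left(v{\left(-6,21 \right)} \right)}} = \frac{-640786 - 4844091}{-3801428 - 41} = - \frac{5484877}{-3801428 - 41} = - \frac{5484877}{-3801469} = \left(-5484877\right) \left(- \frac{1}{3801469}\right) = \frac{5484877}{3801469}$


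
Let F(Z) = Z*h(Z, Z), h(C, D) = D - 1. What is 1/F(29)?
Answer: 1/812 ≈ 0.0012315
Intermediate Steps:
h(C, D) = -1 + D
F(Z) = Z*(-1 + Z)
1/F(29) = 1/(29*(-1 + 29)) = 1/(29*28) = 1/812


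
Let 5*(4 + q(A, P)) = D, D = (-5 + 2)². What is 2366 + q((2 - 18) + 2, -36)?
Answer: 11819/5 ≈ 2363.8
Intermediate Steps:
D = 9 (D = (-3)² = 9)
q(A, P) = -11/5 (q(A, P) = -4 + (⅕)*9 = -4 + 9/5 = -11/5)
2366 + q((2 - 18) + 2, -36) = 2366 - 11/5 = 11819/5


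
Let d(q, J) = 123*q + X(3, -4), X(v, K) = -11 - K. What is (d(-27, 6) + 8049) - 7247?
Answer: -2526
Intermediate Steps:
d(q, J) = -7 + 123*q (d(q, J) = 123*q + (-11 - 1*(-4)) = 123*q + (-11 + 4) = 123*q - 7 = -7 + 123*q)
(d(-27, 6) + 8049) - 7247 = ((-7 + 123*(-27)) + 8049) - 7247 = ((-7 - 3321) + 8049) - 7247 = (-3328 + 8049) - 7247 = 4721 - 7247 = -2526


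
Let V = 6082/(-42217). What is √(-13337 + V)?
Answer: 3*I*√2641162180643/42217 ≈ 115.49*I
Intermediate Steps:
V = -6082/42217 (V = 6082*(-1/42217) = -6082/42217 ≈ -0.14407)
√(-13337 + V) = √(-13337 - 6082/42217) = √(-563054211/42217) = 3*I*√2641162180643/42217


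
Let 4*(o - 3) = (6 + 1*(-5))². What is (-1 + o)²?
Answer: 81/16 ≈ 5.0625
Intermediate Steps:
o = 13/4 (o = 3 + (6 + 1*(-5))²/4 = 3 + (6 - 5)²/4 = 3 + (¼)*1² = 3 + (¼)*1 = 3 + ¼ = 13/4 ≈ 3.2500)
(-1 + o)² = (-1 + 13/4)² = (9/4)² = 81/16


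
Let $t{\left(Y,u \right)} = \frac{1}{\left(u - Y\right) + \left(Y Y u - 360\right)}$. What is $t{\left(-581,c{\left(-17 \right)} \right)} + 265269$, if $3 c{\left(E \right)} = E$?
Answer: $\frac{1522084607676}{5737891} \approx 2.6527 \cdot 10^{5}$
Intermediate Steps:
$c{\left(E \right)} = \frac{E}{3}$
$t{\left(Y,u \right)} = \frac{1}{-360 + u - Y + u Y^{2}}$ ($t{\left(Y,u \right)} = \frac{1}{\left(u - Y\right) + \left(Y^{2} u - 360\right)} = \frac{1}{\left(u - Y\right) + \left(u Y^{2} - 360\right)} = \frac{1}{\left(u - Y\right) + \left(-360 + u Y^{2}\right)} = \frac{1}{-360 + u - Y + u Y^{2}}$)
$t{\left(-581,c{\left(-17 \right)} \right)} + 265269 = \frac{1}{-360 + \frac{1}{3} \left(-17\right) - -581 + \frac{1}{3} \left(-17\right) \left(-581\right)^{2}} + 265269 = \frac{1}{-360 - \frac{17}{3} + 581 - \frac{5738537}{3}} + 265269 = \frac{1}{- \frac{5737891}{3}} + 265269 = - \frac{3}{5737891} + 265269 = \frac{1522084607676}{5737891}$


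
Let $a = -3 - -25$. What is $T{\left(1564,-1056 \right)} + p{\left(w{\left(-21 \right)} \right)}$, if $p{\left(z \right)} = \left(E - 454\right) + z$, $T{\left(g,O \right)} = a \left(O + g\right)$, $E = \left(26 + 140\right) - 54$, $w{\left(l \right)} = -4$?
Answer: $10830$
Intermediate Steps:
$E = 112$ ($E = 166 - 54 = 112$)
$a = 22$ ($a = -3 + 25 = 22$)
$T{\left(g,O \right)} = 22 O + 22 g$ ($T{\left(g,O \right)} = 22 \left(O + g\right) = 22 O + 22 g$)
$p{\left(z \right)} = -342 + z$ ($p{\left(z \right)} = \left(112 - 454\right) + z = -342 + z$)
$T{\left(1564,-1056 \right)} + p{\left(w{\left(-21 \right)} \right)} = \left(22 \left(-1056\right) + 22 \cdot 1564\right) - 346 = \left(-23232 + 34408\right) - 346 = 11176 - 346 = 10830$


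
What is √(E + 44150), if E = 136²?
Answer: √62646 ≈ 250.29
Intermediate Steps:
E = 18496
√(E + 44150) = √(18496 + 44150) = √62646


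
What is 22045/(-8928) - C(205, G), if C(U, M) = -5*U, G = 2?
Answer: 9129155/8928 ≈ 1022.5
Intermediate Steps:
22045/(-8928) - C(205, G) = 22045/(-8928) - (-5)*205 = 22045*(-1/8928) - 1*(-1025) = -22045/8928 + 1025 = 9129155/8928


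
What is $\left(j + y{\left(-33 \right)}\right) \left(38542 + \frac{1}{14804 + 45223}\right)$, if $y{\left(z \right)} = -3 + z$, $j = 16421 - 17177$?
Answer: $- \frac{55525455240}{1819} \approx -3.0525 \cdot 10^{7}$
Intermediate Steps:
$j = -756$
$\left(j + y{\left(-33 \right)}\right) \left(38542 + \frac{1}{14804 + 45223}\right) = \left(-756 - 36\right) \left(38542 + \frac{1}{14804 + 45223}\right) = \left(-756 - 36\right) \left(38542 + \frac{1}{60027}\right) = - 792 \left(38542 + \frac{1}{60027}\right) = \left(-792\right) \frac{2313560635}{60027} = - \frac{55525455240}{1819}$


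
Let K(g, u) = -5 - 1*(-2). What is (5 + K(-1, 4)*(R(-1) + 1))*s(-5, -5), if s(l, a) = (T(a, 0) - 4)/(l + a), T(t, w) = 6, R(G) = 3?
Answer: 7/5 ≈ 1.4000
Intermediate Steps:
K(g, u) = -3 (K(g, u) = -5 + 2 = -3)
s(l, a) = 2/(a + l) (s(l, a) = (6 - 4)/(l + a) = 2/(a + l))
(5 + K(-1, 4)*(R(-1) + 1))*s(-5, -5) = (5 - 3*(3 + 1))*(2/(-5 - 5)) = (5 - 3*4)*(2/(-10)) = (5 - 12)*(2*(-⅒)) = -7*(-⅕) = 7/5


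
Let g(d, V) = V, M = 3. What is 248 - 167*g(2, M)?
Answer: -253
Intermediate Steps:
248 - 167*g(2, M) = 248 - 167*3 = 248 - 501 = -253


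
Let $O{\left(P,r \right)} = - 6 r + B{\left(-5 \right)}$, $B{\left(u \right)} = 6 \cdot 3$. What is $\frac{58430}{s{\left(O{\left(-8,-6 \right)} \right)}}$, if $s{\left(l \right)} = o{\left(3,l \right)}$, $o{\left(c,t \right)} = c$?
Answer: $\frac{58430}{3} \approx 19477.0$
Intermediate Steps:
$B{\left(u \right)} = 18$
$O{\left(P,r \right)} = 18 - 6 r$ ($O{\left(P,r \right)} = - 6 r + 18 = 18 - 6 r$)
$s{\left(l \right)} = 3$
$\frac{58430}{s{\left(O{\left(-8,-6 \right)} \right)}} = \frac{58430}{3}$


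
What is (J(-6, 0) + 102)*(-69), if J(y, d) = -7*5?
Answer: -4623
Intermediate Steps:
J(y, d) = -35
(J(-6, 0) + 102)*(-69) = (-35 + 102)*(-69) = 67*(-69) = -4623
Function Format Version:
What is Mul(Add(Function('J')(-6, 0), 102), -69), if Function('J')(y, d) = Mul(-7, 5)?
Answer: -4623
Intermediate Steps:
Function('J')(y, d) = -35
Mul(Add(Function('J')(-6, 0), 102), -69) = Mul(Add(-35, 102), -69) = Mul(67, -69) = -4623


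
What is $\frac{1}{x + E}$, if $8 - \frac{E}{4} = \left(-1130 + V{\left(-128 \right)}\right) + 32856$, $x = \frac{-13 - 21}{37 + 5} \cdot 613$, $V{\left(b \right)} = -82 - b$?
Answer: $- \frac{21}{2678597} \approx -7.8399 \cdot 10^{-6}$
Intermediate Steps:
$x = - \frac{10421}{21}$ ($x = - \frac{34}{42} \cdot 613 = \left(-34\right) \frac{1}{42} \cdot 613 = \left(- \frac{17}{21}\right) 613 = - \frac{10421}{21} \approx -496.24$)
$E = -127056$ ($E = 32 - 4 \left(\left(-1130 - -46\right) + 32856\right) = 32 - 4 \left(\left(-1130 + \left(-82 + 128\right)\right) + 32856\right) = 32 - 4 \left(\left(-1130 + 46\right) + 32856\right) = 32 - 4 \left(-1084 + 32856\right) = 32 - 127088 = -127056$)
$\frac{1}{x + E} = \frac{1}{- \frac{10421}{21} - 127056} = \frac{1}{- \frac{2678597}{21}} = - \frac{21}{2678597}$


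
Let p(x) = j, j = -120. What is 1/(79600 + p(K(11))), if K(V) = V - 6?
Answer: 1/79480 ≈ 1.2582e-5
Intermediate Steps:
K(V) = -6 + V
p(x) = -120
1/(79600 + p(K(11))) = 1/(79600 - 120) = 1/79480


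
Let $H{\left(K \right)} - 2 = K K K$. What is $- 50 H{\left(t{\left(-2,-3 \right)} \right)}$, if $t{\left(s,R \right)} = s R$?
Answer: $-10900$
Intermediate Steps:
$t{\left(s,R \right)} = R s$
$H{\left(K \right)} = 2 + K^{3}$ ($H{\left(K \right)} = 2 + K K K = 2 + K^{2} K = 2 + K^{3}$)
$- 50 H{\left(t{\left(-2,-3 \right)} \right)} = - 50 \left(2 + \left(\left(-3\right) \left(-2\right)\right)^{3}\right) = - 50 \left(2 + 6^{3}\right) = - 50 \left(2 + 216\right) = \left(-50\right) 218 = -10900$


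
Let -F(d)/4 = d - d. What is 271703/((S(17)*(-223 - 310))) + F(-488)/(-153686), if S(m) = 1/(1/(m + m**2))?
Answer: -271703/163098 ≈ -1.6659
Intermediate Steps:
S(m) = m + m**2
F(d) = 0 (F(d) = -4*(d - d) = -4*0 = 0)
271703/((S(17)*(-223 - 310))) + F(-488)/(-153686) = 271703/(((17*(1 + 17))*(-223 - 310))) + 0/(-153686) = 271703/(((17*18)*(-533))) + 0*(-1/153686) = 271703/((306*(-533))) + 0 = 271703/(-163098) + 0 = 271703*(-1/163098) + 0 = -271703/163098 + 0 = -271703/163098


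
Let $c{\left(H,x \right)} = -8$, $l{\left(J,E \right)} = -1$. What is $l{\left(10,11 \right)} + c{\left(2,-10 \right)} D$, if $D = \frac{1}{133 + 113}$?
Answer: $- \frac{127}{123} \approx -1.0325$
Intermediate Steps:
$D = \frac{1}{246} \approx 0.004065$
$l{\left(10,11 \right)} + c{\left(2,-10 \right)} D = -1 - \frac{4}{123} = - \frac{127}{123}$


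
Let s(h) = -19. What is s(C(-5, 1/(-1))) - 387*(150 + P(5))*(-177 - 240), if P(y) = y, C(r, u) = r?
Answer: 25013726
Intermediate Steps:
s(C(-5, 1/(-1))) - 387*(150 + P(5))*(-177 - 240) = -19 - 387*(150 + 5)*(-177 - 240) = -19 - 59985*(-417) = -19 - 387*(-64635) = -19 + 25013745 = 25013726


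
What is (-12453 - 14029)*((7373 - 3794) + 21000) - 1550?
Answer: -650902628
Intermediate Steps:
(-12453 - 14029)*((7373 - 3794) + 21000) - 1550 = -26482*(3579 + 21000) - 1550 = -26482*24579 - 1550 = -650901078 - 1550 = -650902628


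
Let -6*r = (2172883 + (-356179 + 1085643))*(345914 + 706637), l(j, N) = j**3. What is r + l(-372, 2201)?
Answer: -1018392370095/2 ≈ -5.0920e+11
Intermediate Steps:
r = -1018289412399/2 (r = -(2172883 + (-356179 + 1085643))*(345914 + 706637)/6 = -(2172883 + 729464)*1052551/6 = -967449*1052551/2 = -1/6*3054868237197 = -1018289412399/2 ≈ -5.0914e+11)
r + l(-372, 2201) = -1018289412399/2 + (-372)**3 = -1018289412399/2 - 51478848 = -1018392370095/2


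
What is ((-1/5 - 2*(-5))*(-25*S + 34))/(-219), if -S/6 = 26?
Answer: -192766/1095 ≈ -176.04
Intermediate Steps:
S = -156 (S = -6*26 = -156)
((-1/5 - 2*(-5))*(-25*S + 34))/(-219) = ((-1/5 - 2*(-5))*(-25/(1/(-156)) + 34))/(-219) = ((-1*1/5 + 10)*(-25/(1*(-1/156)) + 34))*(-1/219) = ((-1/5 + 10)*(-25/(-1/156) + 34))*(-1/219) = (49*(-25*(-156) + 34)/5)*(-1/219) = (49*(3900 + 34)/5)*(-1/219) = ((49/5)*3934)*(-1/219) = (192766/5)*(-1/219) = -192766/1095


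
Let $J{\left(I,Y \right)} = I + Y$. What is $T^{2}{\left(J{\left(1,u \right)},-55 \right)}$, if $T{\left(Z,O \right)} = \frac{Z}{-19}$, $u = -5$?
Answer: $\frac{16}{361} \approx 0.044321$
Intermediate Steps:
$T{\left(Z,O \right)} = - \frac{Z}{19}$ ($T{\left(Z,O \right)} = Z \left(- \frac{1}{19}\right) = - \frac{Z}{19}$)
$T^{2}{\left(J{\left(1,u \right)},-55 \right)} = \left(- \frac{1 - 5}{19}\right)^{2} = \left(\left(- \frac{1}{19}\right) \left(-4\right)\right)^{2} = \left(\frac{4}{19}\right)^{2} = \frac{16}{361}$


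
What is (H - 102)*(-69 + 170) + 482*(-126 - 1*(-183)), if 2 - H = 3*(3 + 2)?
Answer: 15859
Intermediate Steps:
H = -13 (H = 2 - 3*(3 + 2) = 2 - 3*5 = 2 - 1*15 = 2 - 15 = -13)
(H - 102)*(-69 + 170) + 482*(-126 - 1*(-183)) = (-13 - 102)*(-69 + 170) + 482*(-126 - 1*(-183)) = -115*101 + 482*(-126 + 183) = -11615 + 482*57 = -11615 + 27474 = 15859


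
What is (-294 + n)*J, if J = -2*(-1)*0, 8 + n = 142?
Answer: 0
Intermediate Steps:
n = 134 (n = -8 + 142 = 134)
J = 0 (J = 2*0 = 0)
(-294 + n)*J = (-294 + 134)*0 = -160*0 = 0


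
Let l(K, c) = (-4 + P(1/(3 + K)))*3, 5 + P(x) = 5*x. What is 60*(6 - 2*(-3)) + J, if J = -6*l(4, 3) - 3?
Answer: 6063/7 ≈ 866.14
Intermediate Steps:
P(x) = -5 + 5*x
l(K, c) = -27 + 15/(3 + K) (l(K, c) = (-4 + (-5 + 5/(3 + K)))*3 = (-9 + 5/(3 + K))*3 = -27 + 15/(3 + K))
J = 1023/7 (J = -18*(-22 - 9*4)/(3 + 4) - 3 = -18*(-22 - 36)/7 - 3 = -18*(-58)/7 - 3 = -6*(-174/7) - 3 = 1044/7 - 3 = 1023/7 ≈ 146.14)
60*(6 - 2*(-3)) + J = 60*(6 - 2*(-3)) + 1023/7 = 60*(6 + 6) + 1023/7 = 60*12 + 1023/7 = 720 + 1023/7 = 6063/7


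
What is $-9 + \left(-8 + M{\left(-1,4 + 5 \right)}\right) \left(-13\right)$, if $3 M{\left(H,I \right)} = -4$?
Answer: $\frac{337}{3} \approx 112.33$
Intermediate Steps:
$M{\left(H,I \right)} = - \frac{4}{3}$ ($M{\left(H,I \right)} = \frac{1}{3} \left(-4\right) = - \frac{4}{3}$)
$-9 + \left(-8 + M{\left(-1,4 + 5 \right)}\right) \left(-13\right) = -9 + \left(-8 - \frac{4}{3}\right) \left(-13\right) = -9 - - \frac{364}{3} = -9 + \frac{364}{3} = \frac{337}{3}$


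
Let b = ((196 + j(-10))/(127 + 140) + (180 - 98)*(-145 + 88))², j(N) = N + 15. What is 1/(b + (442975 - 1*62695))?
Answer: 7921/176000812441 ≈ 4.5005e-8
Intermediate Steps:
j(N) = 15 + N
b = 172988614561/7921 (b = ((196 + (15 - 10))/(127 + 140) + (180 - 98)*(-145 + 88))² = ((196 + 5)/267 + 82*(-57))² = (201*(1/267) - 4674)² = (67/89 - 4674)² = (-415919/89)² = 172988614561/7921 ≈ 2.1839e+7)
1/(b + (442975 - 1*62695)) = 1/(172988614561/7921 + (442975 - 1*62695)) = 1/(172988614561/7921 + (442975 - 62695)) = 1/(172988614561/7921 + 380280) = 1/(176000812441/7921) = 7921/176000812441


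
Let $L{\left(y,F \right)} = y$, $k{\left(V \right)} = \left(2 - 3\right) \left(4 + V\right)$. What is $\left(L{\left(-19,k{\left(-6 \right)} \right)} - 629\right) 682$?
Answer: $-441936$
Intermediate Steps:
$k{\left(V \right)} = -4 - V$ ($k{\left(V \right)} = - (4 + V) = -4 - V$)
$\left(L{\left(-19,k{\left(-6 \right)} \right)} - 629\right) 682 = \left(-19 - 629\right) 682 = \left(-648\right) 682 = -441936$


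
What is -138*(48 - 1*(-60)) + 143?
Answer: -14761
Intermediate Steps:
-138*(48 - 1*(-60)) + 143 = -138*(48 + 60) + 143 = -138*108 + 143 = -14904 + 143 = -14761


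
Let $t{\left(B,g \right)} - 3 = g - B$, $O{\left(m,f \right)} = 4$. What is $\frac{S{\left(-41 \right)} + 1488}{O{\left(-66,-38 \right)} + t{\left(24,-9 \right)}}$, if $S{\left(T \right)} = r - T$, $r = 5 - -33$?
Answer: $- \frac{1567}{26} \approx -60.269$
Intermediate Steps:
$t{\left(B,g \right)} = 3 + g - B$ ($t{\left(B,g \right)} = 3 - \left(B - g\right) = 3 + g - B$)
$r = 38$ ($r = 5 + 33 = 38$)
$S{\left(T \right)} = 38 - T$
$\frac{S{\left(-41 \right)} + 1488}{O{\left(-66,-38 \right)} + t{\left(24,-9 \right)}} = \frac{\left(38 - -41\right) + 1488}{4 - 30} = \frac{\left(38 + 41\right) + 1488}{4 - 30} = \frac{79 + 1488}{4 - 30} = \frac{1567}{-26} = 1567 \left(- \frac{1}{26}\right) = - \frac{1567}{26}$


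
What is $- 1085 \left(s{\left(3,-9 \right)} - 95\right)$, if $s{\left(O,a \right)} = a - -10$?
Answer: $101990$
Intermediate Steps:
$s{\left(O,a \right)} = 10 + a$ ($s{\left(O,a \right)} = a + 10 = 10 + a$)
$- 1085 \left(s{\left(3,-9 \right)} - 95\right) = - 1085 \left(\left(10 - 9\right) - 95\right) = - 1085 \left(1 - 95\right) = \left(-1085\right) \left(-94\right) = 101990$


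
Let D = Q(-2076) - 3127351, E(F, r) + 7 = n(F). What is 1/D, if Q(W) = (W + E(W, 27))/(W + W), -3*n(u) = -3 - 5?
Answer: -12456/38954277815 ≈ -3.1976e-7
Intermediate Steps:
n(u) = 8/3 (n(u) = -(-3 - 5)/3 = -⅓*(-8) = 8/3)
E(F, r) = -13/3 (E(F, r) = -7 + 8/3 = -13/3)
Q(W) = (-13/3 + W)/(2*W) (Q(W) = (W - 13/3)/(W + W) = (-13/3 + W)/((2*W)) = (-13/3 + W)*(1/(2*W)) = (-13/3 + W)/(2*W))
D = -38954277815/12456 (D = (⅙)*(-13 + 3*(-2076))/(-2076) - 3127351 = (⅙)*(-1/2076)*(-13 - 6228) - 3127351 = (⅙)*(-1/2076)*(-6241) - 3127351 = 6241/12456 - 3127351 = -38954277815/12456 ≈ -3.1274e+6)
1/D = 1/(-38954277815/12456) = -12456/38954277815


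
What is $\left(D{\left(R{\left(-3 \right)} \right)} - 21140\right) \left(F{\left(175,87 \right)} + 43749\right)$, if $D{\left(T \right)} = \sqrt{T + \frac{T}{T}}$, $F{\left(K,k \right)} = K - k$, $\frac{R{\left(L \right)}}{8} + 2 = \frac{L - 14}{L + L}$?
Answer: $-926714180 + \frac{43837 \sqrt{69}}{3} \approx -9.2659 \cdot 10^{8}$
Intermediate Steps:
$R{\left(L \right)} = -16 + \frac{4 \left(-14 + L\right)}{L}$ ($R{\left(L \right)} = -16 + 8 \frac{L - 14}{L + L} = -16 + 8 \frac{-14 + L}{2 L} = -16 + \frac{4 \left(-14 + L\right)}{L}$)
$D{\left(T \right)} = \sqrt{1 + T}$ ($D{\left(T \right)} = \sqrt{T + 1} = \sqrt{1 + T}$)
$\left(D{\left(R{\left(-3 \right)} \right)} - 21140\right) \left(F{\left(175,87 \right)} + 43749\right) = \left(\sqrt{1 - \left(12 + \frac{56}{-3}\right)} - 21140\right) \left(\left(175 - 87\right) + 43749\right) = \left(\sqrt{1 - - \frac{20}{3}} - 21140\right) \left(\left(175 - 87\right) + 43749\right) = \left(\sqrt{1 + \left(-12 + \frac{56}{3}\right)} - 21140\right) \left(88 + 43749\right) = \left(\sqrt{1 + \frac{20}{3}} - 21140\right) 43837 = \left(\sqrt{\frac{23}{3}} - 21140\right) 43837 = \left(\frac{\sqrt{69}}{3} - 21140\right) 43837 = \left(-21140 + \frac{\sqrt{69}}{3}\right) 43837 = -926714180 + \frac{43837 \sqrt{69}}{3}$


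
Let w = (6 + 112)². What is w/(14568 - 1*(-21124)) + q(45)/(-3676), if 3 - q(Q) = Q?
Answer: 6585461/16400474 ≈ 0.40154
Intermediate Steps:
q(Q) = 3 - Q
w = 13924 (w = 118² = 13924)
w/(14568 - 1*(-21124)) + q(45)/(-3676) = 13924/(14568 - 1*(-21124)) + (3 - 1*45)/(-3676) = 13924/(14568 + 21124) + (3 - 45)*(-1/3676) = 13924/35692 - 42*(-1/3676) = 13924*(1/35692) + 21/1838 = 3481/8923 + 21/1838 = 6585461/16400474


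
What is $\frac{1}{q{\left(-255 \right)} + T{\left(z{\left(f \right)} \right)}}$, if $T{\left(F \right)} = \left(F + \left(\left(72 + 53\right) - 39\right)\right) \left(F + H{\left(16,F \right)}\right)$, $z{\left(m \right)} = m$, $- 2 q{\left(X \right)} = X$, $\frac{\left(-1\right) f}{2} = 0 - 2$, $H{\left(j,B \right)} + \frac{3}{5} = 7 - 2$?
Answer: $\frac{2}{1767} \approx 0.0011319$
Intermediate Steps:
$H{\left(j,B \right)} = \frac{22}{5}$ ($H{\left(j,B \right)} = - \frac{3}{5} + \left(7 - 2\right) = - \frac{3}{5} + 5 = \frac{22}{5}$)
$f = 4$ ($f = - 2 \left(0 - 2\right) = \left(-2\right) \left(-2\right) = 4$)
$q{\left(X \right)} = - \frac{X}{2}$
$T{\left(F \right)} = \left(86 + F\right) \left(\frac{22}{5} + F\right)$ ($T{\left(F \right)} = \left(F + \left(\left(72 + 53\right) - 39\right)\right) \left(F + \frac{22}{5}\right) = \left(F + \left(125 - 39\right)\right) \left(\frac{22}{5} + F\right) = \left(F + 86\right) \left(\frac{22}{5} + F\right) = \left(86 + F\right) \left(\frac{22}{5} + F\right)$)
$\frac{1}{q{\left(-255 \right)} + T{\left(z{\left(f \right)} \right)}} = \frac{1}{\left(- \frac{1}{2}\right) \left(-255\right) + \left(\frac{1892}{5} + 4^{2} + \frac{452}{5} \cdot 4\right)} = \frac{1}{\frac{255}{2} + \left(\frac{1892}{5} + 16 + \frac{1808}{5}\right)} = \frac{1}{\frac{255}{2} + 756} = \frac{1}{\frac{1767}{2}} = \frac{2}{1767}$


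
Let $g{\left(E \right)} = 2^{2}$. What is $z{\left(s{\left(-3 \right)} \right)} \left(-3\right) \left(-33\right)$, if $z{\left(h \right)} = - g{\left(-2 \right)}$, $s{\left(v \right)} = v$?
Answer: $-396$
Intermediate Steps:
$g{\left(E \right)} = 4$
$z{\left(h \right)} = -4$ ($z{\left(h \right)} = \left(-1\right) 4 = -4$)
$z{\left(s{\left(-3 \right)} \right)} \left(-3\right) \left(-33\right) = \left(-4\right) \left(-3\right) \left(-33\right) = 12 \left(-33\right) = -396$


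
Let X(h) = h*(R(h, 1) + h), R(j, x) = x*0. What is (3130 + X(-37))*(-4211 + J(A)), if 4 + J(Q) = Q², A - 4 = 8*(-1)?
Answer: -18891301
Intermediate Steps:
A = -4 (A = 4 + 8*(-1) = 4 - 8 = -4)
R(j, x) = 0
J(Q) = -4 + Q²
X(h) = h² (X(h) = h*(0 + h) = h*h = h²)
(3130 + X(-37))*(-4211 + J(A)) = (3130 + (-37)²)*(-4211 + (-4 + (-4)²)) = (3130 + 1369)*(-4211 + (-4 + 16)) = 4499*(-4211 + 12) = 4499*(-4199) = -18891301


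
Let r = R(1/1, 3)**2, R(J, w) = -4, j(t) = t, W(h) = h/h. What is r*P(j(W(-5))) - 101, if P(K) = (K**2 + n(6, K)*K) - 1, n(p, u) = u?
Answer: -85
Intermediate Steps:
W(h) = 1
P(K) = -1 + 2*K**2 (P(K) = (K**2 + K*K) - 1 = (K**2 + K**2) - 1 = 2*K**2 - 1 = -1 + 2*K**2)
r = 16 (r = (-4)**2 = 16)
r*P(j(W(-5))) - 101 = 16*(-1 + 2*1**2) - 101 = 16*(-1 + 2*1) - 101 = 16*(-1 + 2) - 101 = 16*1 - 101 = 16 - 101 = -85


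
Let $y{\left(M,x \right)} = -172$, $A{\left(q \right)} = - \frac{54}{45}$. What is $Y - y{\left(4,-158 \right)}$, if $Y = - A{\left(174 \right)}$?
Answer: $\frac{866}{5} \approx 173.2$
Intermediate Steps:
$A{\left(q \right)} = - \frac{6}{5}$ ($A{\left(q \right)} = \left(-54\right) \frac{1}{45} = - \frac{6}{5}$)
$Y = \frac{6}{5}$ ($Y = \left(-1\right) \left(- \frac{6}{5}\right) = \frac{6}{5} \approx 1.2$)
$Y - y{\left(4,-158 \right)} = \frac{6}{5} - -172 = \frac{6}{5} + 172 = \frac{866}{5}$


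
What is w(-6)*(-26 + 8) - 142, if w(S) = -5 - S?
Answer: -160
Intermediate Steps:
w(-6)*(-26 + 8) - 142 = (-5 - 1*(-6))*(-26 + 8) - 142 = (-5 + 6)*(-18) - 142 = 1*(-18) - 142 = -18 - 142 = -160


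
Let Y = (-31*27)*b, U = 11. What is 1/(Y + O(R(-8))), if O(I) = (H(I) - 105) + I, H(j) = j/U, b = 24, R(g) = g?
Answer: -11/222219 ≈ -4.9501e-5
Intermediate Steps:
H(j) = j/11
O(I) = -105 + 12*I/11 (O(I) = (I/11 - 105) + I = (-105 + I/11) + I = -105 + 12*I/11)
Y = -20088 (Y = -31*27*24 = -837*24 = -20088)
1/(Y + O(R(-8))) = 1/(-20088 + (-105 + (12/11)*(-8))) = 1/(-20088 + (-105 - 96/11)) = 1/(-20088 - 1251/11) = 1/(-222219/11) = -11/222219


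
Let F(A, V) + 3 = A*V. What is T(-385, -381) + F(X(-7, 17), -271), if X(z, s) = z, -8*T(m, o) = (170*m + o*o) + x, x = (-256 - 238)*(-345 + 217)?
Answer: -127791/8 ≈ -15974.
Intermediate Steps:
x = 63232 (x = -494*(-128) = 63232)
T(m, o) = -7904 - 85*m/4 - o²/8 (T(m, o) = -((170*m + o*o) + 63232)/8 = -((170*m + o²) + 63232)/8 = -((o² + 170*m) + 63232)/8 = -(63232 + o² + 170*m)/8 = -7904 - 85*m/4 - o²/8)
F(A, V) = -3 + A*V
T(-385, -381) + F(X(-7, 17), -271) = (-7904 - 85/4*(-385) - ⅛*(-381)²) + (-3 - 7*(-271)) = (-7904 + 32725/4 - ⅛*145161) + (-3 + 1897) = (-7904 + 32725/4 - 145161/8) + 1894 = -142943/8 + 1894 = -127791/8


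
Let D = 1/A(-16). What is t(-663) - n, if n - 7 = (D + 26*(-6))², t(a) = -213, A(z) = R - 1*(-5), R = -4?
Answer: -24245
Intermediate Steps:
A(z) = 1 (A(z) = -4 - 1*(-5) = -4 + 5 = 1)
D = 1 (D = 1/1 = 1)
n = 24032 (n = 7 + (1 + 26*(-6))² = 7 + (1 - 156)² = 7 + (-155)² = 7 + 24025 = 24032)
t(-663) - n = -213 - 1*24032 = -213 - 24032 = -24245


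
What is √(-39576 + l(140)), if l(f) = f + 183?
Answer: I*√39253 ≈ 198.12*I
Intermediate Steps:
l(f) = 183 + f
√(-39576 + l(140)) = √(-39576 + (183 + 140)) = √(-39576 + 323) = √(-39253) = I*√39253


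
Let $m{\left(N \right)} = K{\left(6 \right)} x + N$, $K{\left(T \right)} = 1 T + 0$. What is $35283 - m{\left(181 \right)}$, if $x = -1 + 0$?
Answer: $35108$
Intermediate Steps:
$K{\left(T \right)} = T$ ($K{\left(T \right)} = T + 0 = T$)
$x = -1$
$m{\left(N \right)} = -6 + N$ ($m{\left(N \right)} = 6 \left(-1\right) + N = -6 + N$)
$35283 - m{\left(181 \right)} = 35283 - \left(-6 + 181\right) = 35283 - 175 = 35108$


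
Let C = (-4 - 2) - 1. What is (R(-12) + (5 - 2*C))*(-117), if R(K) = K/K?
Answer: -2340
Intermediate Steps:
C = -7 (C = -6 - 1 = -7)
R(K) = 1
(R(-12) + (5 - 2*C))*(-117) = (1 + (5 - 2*(-7)))*(-117) = (1 + (5 + 14))*(-117) = (1 + 19)*(-117) = 20*(-117) = -2340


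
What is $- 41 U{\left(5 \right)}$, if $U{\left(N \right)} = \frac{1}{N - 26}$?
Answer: $\frac{41}{21} \approx 1.9524$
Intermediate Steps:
$U{\left(N \right)} = \frac{1}{-26 + N}$
$- 41 U{\left(5 \right)} = - \frac{41}{-26 + 5} = - \frac{41}{-21} = \left(-41\right) \left(- \frac{1}{21}\right) = \frac{41}{21}$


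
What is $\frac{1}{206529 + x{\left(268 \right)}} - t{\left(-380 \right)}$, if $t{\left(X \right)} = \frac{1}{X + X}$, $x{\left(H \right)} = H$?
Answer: $\frac{207557}{157165720} \approx 0.0013206$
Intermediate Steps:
$t{\left(X \right)} = \frac{1}{2 X}$
$\frac{1}{206529 + x{\left(268 \right)}} - t{\left(-380 \right)} = \frac{1}{206529 + 268} - \frac{1}{2 \left(-380\right)} = \frac{1}{206797} - \frac{1}{2} \left(- \frac{1}{380}\right) = \frac{1}{206797} - - \frac{1}{760} = \frac{1}{206797} + \frac{1}{760} = \frac{207557}{157165720}$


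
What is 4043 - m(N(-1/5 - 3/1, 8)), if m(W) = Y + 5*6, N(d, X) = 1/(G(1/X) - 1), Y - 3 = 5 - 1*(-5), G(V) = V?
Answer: 4000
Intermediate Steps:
Y = 13 (Y = 3 + (5 - 1*(-5)) = 3 + (5 + 5) = 3 + 10 = 13)
N(d, X) = 1/(-1 + 1/X) (N(d, X) = 1/(1/X - 1) = 1/(-1 + 1/X))
m(W) = 43 (m(W) = 13 + 5*6 = 13 + 30 = 43)
4043 - m(N(-1/5 - 3/1, 8)) = 4043 - 1*43 = 4043 - 43 = 4000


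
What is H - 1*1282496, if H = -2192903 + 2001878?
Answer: -1473521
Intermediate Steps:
H = -191025
H - 1*1282496 = -191025 - 1*1282496 = -191025 - 1282496 = -1473521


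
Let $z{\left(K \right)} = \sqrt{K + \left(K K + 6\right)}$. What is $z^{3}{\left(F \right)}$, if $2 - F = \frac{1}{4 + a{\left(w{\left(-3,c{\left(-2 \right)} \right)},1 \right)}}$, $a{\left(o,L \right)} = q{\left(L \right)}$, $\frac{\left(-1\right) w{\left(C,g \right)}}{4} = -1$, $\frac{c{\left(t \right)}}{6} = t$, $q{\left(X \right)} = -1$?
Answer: $\frac{94 \sqrt{94}}{27} \approx 33.754$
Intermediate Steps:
$c{\left(t \right)} = 6 t$
$w{\left(C,g \right)} = 4$ ($w{\left(C,g \right)} = \left(-4\right) \left(-1\right) = 4$)
$a{\left(o,L \right)} = -1$
$F = \frac{5}{3}$ ($F = 2 - \frac{1}{4 - 1} = 2 - \frac{1}{3} = \frac{5}{3} \approx 1.6667$)
$z{\left(K \right)} = \sqrt{6 + K + K^{2}}$ ($z{\left(K \right)} = \sqrt{K + \left(K^{2} + 6\right)} = \sqrt{K + \left(6 + K^{2}\right)} = \sqrt{6 + K + K^{2}}$)
$z^{3}{\left(F \right)} = \left(\sqrt{6 + \frac{5}{3} + \left(\frac{5}{3}\right)^{2}}\right)^{3} = \left(\sqrt{6 + \frac{5}{3} + \frac{25}{9}}\right)^{3} = \left(\sqrt{\frac{94}{9}}\right)^{3} = \left(\frac{\sqrt{94}}{3}\right)^{3} = \frac{94 \sqrt{94}}{27}$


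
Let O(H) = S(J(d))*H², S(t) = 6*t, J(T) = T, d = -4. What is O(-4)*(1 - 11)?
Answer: 3840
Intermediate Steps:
O(H) = -24*H² (O(H) = (6*(-4))*H² = -24*H²)
O(-4)*(1 - 11) = (-24*(-4)²)*(1 - 11) = -24*16*(-10) = -384*(-10) = 3840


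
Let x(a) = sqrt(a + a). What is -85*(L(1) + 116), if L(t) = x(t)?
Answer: -9860 - 85*sqrt(2) ≈ -9980.2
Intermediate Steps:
x(a) = sqrt(2)*sqrt(a) (x(a) = sqrt(2*a) = sqrt(2)*sqrt(a))
L(t) = sqrt(2)*sqrt(t)
-85*(L(1) + 116) = -85*(sqrt(2)*sqrt(1) + 116) = -85*(sqrt(2)*1 + 116) = -85*(sqrt(2) + 116) = -85*(116 + sqrt(2)) = -9860 - 85*sqrt(2)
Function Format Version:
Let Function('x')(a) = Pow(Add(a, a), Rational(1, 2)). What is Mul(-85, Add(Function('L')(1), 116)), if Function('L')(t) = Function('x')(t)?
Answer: Add(-9860, Mul(-85, Pow(2, Rational(1, 2)))) ≈ -9980.2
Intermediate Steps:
Function('x')(a) = Mul(Pow(2, Rational(1, 2)), Pow(a, Rational(1, 2))) (Function('x')(a) = Pow(Mul(2, a), Rational(1, 2)) = Mul(Pow(2, Rational(1, 2)), Pow(a, Rational(1, 2))))
Function('L')(t) = Mul(Pow(2, Rational(1, 2)), Pow(t, Rational(1, 2)))
Mul(-85, Add(Function('L')(1), 116)) = Mul(-85, Add(Mul(Pow(2, Rational(1, 2)), Pow(1, Rational(1, 2))), 116)) = Mul(-85, Add(Mul(Pow(2, Rational(1, 2)), 1), 116)) = Mul(-85, Add(Pow(2, Rational(1, 2)), 116)) = Mul(-85, Add(116, Pow(2, Rational(1, 2)))) = Add(-9860, Mul(-85, Pow(2, Rational(1, 2))))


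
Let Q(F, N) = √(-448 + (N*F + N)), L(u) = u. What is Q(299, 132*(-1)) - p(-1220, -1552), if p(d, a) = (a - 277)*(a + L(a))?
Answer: -5677216 + 4*I*√2503 ≈ -5.6772e+6 + 200.12*I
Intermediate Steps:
p(d, a) = 2*a*(-277 + a) (p(d, a) = (a - 277)*(a + a) = (-277 + a)*(2*a) = 2*a*(-277 + a))
Q(F, N) = √(-448 + N + F*N) (Q(F, N) = √(-448 + (F*N + N)) = √(-448 + (N + F*N)) = √(-448 + N + F*N))
Q(299, 132*(-1)) - p(-1220, -1552) = √(-448 + 132*(-1) + 299*(132*(-1))) - 2*(-1552)*(-277 - 1552) = √(-448 - 132 + 299*(-132)) - 2*(-1552)*(-1829) = √(-448 - 132 - 39468) - 1*5677216 = √(-40048) - 5677216 = 4*I*√2503 - 5677216 = -5677216 + 4*I*√2503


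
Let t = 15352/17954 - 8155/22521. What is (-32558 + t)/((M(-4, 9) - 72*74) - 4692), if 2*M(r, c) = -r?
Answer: 6582184307725/2025349248306 ≈ 3.2499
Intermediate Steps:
M(r, c) = -r/2 (M(r, c) = (-r)/2 = -r/2)
t = 99663761/202171017 (t = 15352*(1/17954) - 8155*1/22521 = 7676/8977 - 8155/22521 = 99663761/202171017 ≈ 0.49297)
(-32558 + t)/((M(-4, 9) - 72*74) - 4692) = (-32558 + 99663761/202171017)/((-1/2*(-4) - 72*74) - 4692) = -6582184307725/(202171017*((2 - 5328) - 4692)) = -6582184307725/(202171017*(-5326 - 4692)) = -6582184307725/202171017/(-10018) = -6582184307725/202171017*(-1/10018) = 6582184307725/2025349248306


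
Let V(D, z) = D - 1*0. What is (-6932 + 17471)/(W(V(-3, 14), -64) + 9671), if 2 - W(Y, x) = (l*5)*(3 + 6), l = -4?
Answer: 10539/9853 ≈ 1.0696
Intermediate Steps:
V(D, z) = D (V(D, z) = D + 0 = D)
W(Y, x) = 182 (W(Y, x) = 2 - (-4*5)*(3 + 6) = 2 - (-20)*9 = 2 - 1*(-180) = 2 + 180 = 182)
(-6932 + 17471)/(W(V(-3, 14), -64) + 9671) = (-6932 + 17471)/(182 + 9671) = 10539/9853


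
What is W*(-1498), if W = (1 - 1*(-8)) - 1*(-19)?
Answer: -41944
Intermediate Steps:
W = 28 (W = (1 + 8) + 19 = 9 + 19 = 28)
W*(-1498) = 28*(-1498) = -41944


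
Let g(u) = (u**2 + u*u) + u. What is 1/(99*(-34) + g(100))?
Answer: 1/16734 ≈ 5.9759e-5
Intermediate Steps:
g(u) = u + 2*u**2 (g(u) = (u**2 + u**2) + u = 2*u**2 + u = u + 2*u**2)
1/(99*(-34) + g(100)) = 1/(99*(-34) + 100*(1 + 2*100)) = 1/(-3366 + 100*(1 + 200)) = 1/(-3366 + 100*201) = 1/(-3366 + 20100) = 1/16734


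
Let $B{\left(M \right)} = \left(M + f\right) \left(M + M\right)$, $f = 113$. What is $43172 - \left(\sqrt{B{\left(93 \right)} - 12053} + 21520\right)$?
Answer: $21652 - \sqrt{26263} \approx 21490.0$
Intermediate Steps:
$B{\left(M \right)} = 2 M \left(113 + M\right)$ ($B{\left(M \right)} = \left(M + 113\right) \left(M + M\right) = \left(113 + M\right) 2 M = 2 M \left(113 + M\right)$)
$43172 - \left(\sqrt{B{\left(93 \right)} - 12053} + 21520\right) = 43172 - \left(\sqrt{2 \cdot 93 \left(113 + 93\right) - 12053} + 21520\right) = 43172 - \left(\sqrt{2 \cdot 93 \cdot 206 - 12053} + 21520\right) = 43172 - \left(\sqrt{38316 - 12053} + 21520\right) = 43172 - \left(\sqrt{26263} + 21520\right) = 43172 - \left(21520 + \sqrt{26263}\right) = 21652 - \sqrt{26263}$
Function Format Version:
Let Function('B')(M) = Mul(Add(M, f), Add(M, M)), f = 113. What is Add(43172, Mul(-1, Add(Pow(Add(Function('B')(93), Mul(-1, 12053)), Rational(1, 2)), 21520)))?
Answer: Add(21652, Mul(-1, Pow(26263, Rational(1, 2)))) ≈ 21490.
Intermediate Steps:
Function('B')(M) = Mul(2, M, Add(113, M)) (Function('B')(M) = Mul(Add(M, 113), Add(M, M)) = Mul(Add(113, M), Mul(2, M)) = Mul(2, M, Add(113, M)))
Add(43172, Mul(-1, Add(Pow(Add(Function('B')(93), Mul(-1, 12053)), Rational(1, 2)), 21520))) = Add(43172, Mul(-1, Add(Pow(Add(Mul(2, 93, Add(113, 93)), Mul(-1, 12053)), Rational(1, 2)), 21520))) = Add(43172, Mul(-1, Add(Pow(Add(Mul(2, 93, 206), -12053), Rational(1, 2)), 21520))) = Add(43172, Mul(-1, Add(Pow(Add(38316, -12053), Rational(1, 2)), 21520))) = Add(43172, Mul(-1, Add(Pow(26263, Rational(1, 2)), 21520))) = Add(43172, Mul(-1, Add(21520, Pow(26263, Rational(1, 2))))) = Add(43172, Add(-21520, Mul(-1, Pow(26263, Rational(1, 2))))) = Add(21652, Mul(-1, Pow(26263, Rational(1, 2))))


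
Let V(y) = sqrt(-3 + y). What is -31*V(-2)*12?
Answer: -372*I*sqrt(5) ≈ -831.82*I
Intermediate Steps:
-31*V(-2)*12 = -31*sqrt(-3 - 2)*12 = -31*I*sqrt(5)*12 = -372*I*sqrt(5)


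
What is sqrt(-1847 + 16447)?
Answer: 10*sqrt(146) ≈ 120.83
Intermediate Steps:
sqrt(-1847 + 16447) = sqrt(14600) = 10*sqrt(146)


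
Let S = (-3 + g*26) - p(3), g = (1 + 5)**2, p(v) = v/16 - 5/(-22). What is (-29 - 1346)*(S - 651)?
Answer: -6194875/16 ≈ -3.8718e+5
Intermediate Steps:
p(v) = 5/22 + v/16 (p(v) = v*(1/16) - 5*(-1/22) = v/16 + 5/22 = 5/22 + v/16)
g = 36 (g = 6**2 = 36)
S = 164135/176 (S = (-3 + 36*26) - (5/22 + (1/16)*3) = (-3 + 936) - (5/22 + 3/16) = 933 - 1*73/176 = 933 - 73/176 = 164135/176 ≈ 932.58)
(-29 - 1346)*(S - 651) = (-29 - 1346)*(164135/176 - 651) = -1375*49559/176 = -6194875/16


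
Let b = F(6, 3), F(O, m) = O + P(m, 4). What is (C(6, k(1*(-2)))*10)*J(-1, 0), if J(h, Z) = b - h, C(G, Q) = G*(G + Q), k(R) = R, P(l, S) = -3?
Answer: 960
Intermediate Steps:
F(O, m) = -3 + O (F(O, m) = O - 3 = -3 + O)
b = 3 (b = -3 + 6 = 3)
J(h, Z) = 3 - h
(C(6, k(1*(-2)))*10)*J(-1, 0) = ((6*(6 + 1*(-2)))*10)*(3 - 1*(-1)) = ((6*(6 - 2))*10)*(3 + 1) = ((6*4)*10)*4 = (24*10)*4 = 240*4 = 960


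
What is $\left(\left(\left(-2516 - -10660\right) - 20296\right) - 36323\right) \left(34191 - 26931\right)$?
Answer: $-351928500$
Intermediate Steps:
$\left(\left(\left(-2516 - -10660\right) - 20296\right) - 36323\right) \left(34191 - 26931\right) = \left(\left(\left(-2516 + 10660\right) - 20296\right) - 36323\right) 7260 = \left(\left(8144 - 20296\right) - 36323\right) 7260 = \left(-12152 - 36323\right) 7260 = \left(-48475\right) 7260 = -351928500$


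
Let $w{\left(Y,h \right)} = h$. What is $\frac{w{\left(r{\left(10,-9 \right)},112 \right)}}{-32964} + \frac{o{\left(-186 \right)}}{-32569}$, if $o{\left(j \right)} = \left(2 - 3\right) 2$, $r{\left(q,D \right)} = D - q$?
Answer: $- \frac{895450}{268401129} \approx -0.0033362$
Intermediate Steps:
$o{\left(j \right)} = -2$ ($o{\left(j \right)} = \left(-1\right) 2 = -2$)
$\frac{w{\left(r{\left(10,-9 \right)},112 \right)}}{-32964} + \frac{o{\left(-186 \right)}}{-32569} = \frac{112}{-32964} - \frac{2}{-32569} = 112 \left(- \frac{1}{32964}\right) - - \frac{2}{32569} = - \frac{28}{8241} + \frac{2}{32569} = - \frac{895450}{268401129}$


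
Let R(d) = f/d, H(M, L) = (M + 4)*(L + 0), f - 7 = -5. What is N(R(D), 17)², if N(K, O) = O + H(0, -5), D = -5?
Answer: 9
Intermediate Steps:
f = 2 (f = 7 - 5 = 2)
H(M, L) = L*(4 + M) (H(M, L) = (4 + M)*L = L*(4 + M))
R(d) = 2/d
N(K, O) = -20 + O (N(K, O) = O - 5*(4 + 0) = O - 5*4 = O - 20 = -20 + O)
N(R(D), 17)² = (-20 + 17)² = (-3)² = 9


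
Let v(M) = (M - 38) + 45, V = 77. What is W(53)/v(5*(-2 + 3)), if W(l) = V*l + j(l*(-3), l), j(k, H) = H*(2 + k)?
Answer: -1060/3 ≈ -353.33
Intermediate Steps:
W(l) = 77*l + l*(2 - 3*l) (W(l) = 77*l + l*(2 + l*(-3)) = 77*l + l*(2 - 3*l))
v(M) = 7 + M (v(M) = (-38 + M) + 45 = 7 + M)
W(53)/v(5*(-2 + 3)) = (53*(79 - 3*53))/(7 + 5*(-2 + 3)) = (53*(79 - 159))/(7 + 5*1) = (53*(-80))/(7 + 5) = -4240/12 = -4240*1/12 = -1060/3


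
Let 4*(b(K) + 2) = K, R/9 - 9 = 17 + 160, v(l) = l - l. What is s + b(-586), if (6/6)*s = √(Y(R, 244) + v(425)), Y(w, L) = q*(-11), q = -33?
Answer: -297/2 + 11*√3 ≈ -129.45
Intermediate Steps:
v(l) = 0
R = 1674 (R = 81 + 9*(17 + 160) = 81 + 9*177 = 81 + 1593 = 1674)
Y(w, L) = 363 (Y(w, L) = -33*(-11) = 363)
s = 11*√3 (s = √(363 + 0) = √363 = 11*√3 ≈ 19.053)
b(K) = -2 + K/4
s + b(-586) = 11*√3 + (-2 + (¼)*(-586)) = 11*√3 + (-2 - 293/2) = 11*√3 - 297/2 = -297/2 + 11*√3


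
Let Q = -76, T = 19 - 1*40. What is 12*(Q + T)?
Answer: -1164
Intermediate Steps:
T = -21 (T = 19 - 40 = -21)
12*(Q + T) = 12*(-76 - 21) = 12*(-97) = -1164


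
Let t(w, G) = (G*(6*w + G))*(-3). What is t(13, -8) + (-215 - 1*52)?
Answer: 1413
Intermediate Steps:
t(w, G) = -3*G*(G + 6*w) (t(w, G) = (G*(G + 6*w))*(-3) = -3*G*(G + 6*w))
t(13, -8) + (-215 - 1*52) = -3*(-8)*(-8 + 6*13) + (-215 - 1*52) = -3*(-8)*(-8 + 78) + (-215 - 52) = -3*(-8)*70 - 267 = 1680 - 267 = 1413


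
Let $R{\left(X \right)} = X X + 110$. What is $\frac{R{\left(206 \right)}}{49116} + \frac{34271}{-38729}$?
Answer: $- \frac{5915067}{317035594} \approx -0.018657$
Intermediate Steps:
$R{\left(X \right)} = 110 + X^{2}$ ($R{\left(X \right)} = X^{2} + 110 = 110 + X^{2}$)
$\frac{R{\left(206 \right)}}{49116} + \frac{34271}{-38729} = \frac{110 + 206^{2}}{49116} + \frac{34271}{-38729} = \left(110 + 42436\right) \frac{1}{49116} + 34271 \left(- \frac{1}{38729}\right) = 42546 \cdot \frac{1}{49116} - \frac{34271}{38729} = \frac{7091}{8186} - \frac{34271}{38729} = - \frac{5915067}{317035594}$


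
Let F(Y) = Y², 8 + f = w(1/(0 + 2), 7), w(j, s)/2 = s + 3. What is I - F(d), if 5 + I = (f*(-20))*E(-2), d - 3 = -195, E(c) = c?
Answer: -36389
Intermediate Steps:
d = -192 (d = 3 - 195 = -192)
w(j, s) = 6 + 2*s (w(j, s) = 2*(s + 3) = 2*(3 + s) = 6 + 2*s)
f = 12 (f = -8 + (6 + 2*7) = -8 + (6 + 14) = -8 + 20 = 12)
I = 475 (I = -5 + (12*(-20))*(-2) = -5 - 240*(-2) = -5 + 480 = 475)
I - F(d) = 475 - 1*(-192)² = 475 - 1*36864 = 475 - 36864 = -36389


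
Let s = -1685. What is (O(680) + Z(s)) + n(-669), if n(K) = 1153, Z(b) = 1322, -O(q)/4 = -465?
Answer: 4335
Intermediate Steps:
O(q) = 1860 (O(q) = -4*(-465) = 1860)
(O(680) + Z(s)) + n(-669) = (1860 + 1322) + 1153 = 3182 + 1153 = 4335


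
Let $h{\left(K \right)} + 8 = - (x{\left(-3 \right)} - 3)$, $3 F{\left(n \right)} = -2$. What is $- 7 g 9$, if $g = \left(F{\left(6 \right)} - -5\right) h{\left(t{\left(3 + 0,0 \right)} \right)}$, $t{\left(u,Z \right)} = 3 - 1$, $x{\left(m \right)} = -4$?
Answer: $273$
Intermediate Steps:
$t{\left(u,Z \right)} = 2$
$F{\left(n \right)} = - \frac{2}{3}$ ($F{\left(n \right)} = \frac{1}{3} \left(-2\right) = - \frac{2}{3}$)
$h{\left(K \right)} = -1$ ($h{\left(K \right)} = -8 - \left(-4 - 3\right) = -8 - -7 = -8 + 7 = -1$)
$g = - \frac{13}{3}$ ($g = \left(- \frac{2}{3} - -5\right) \left(-1\right) = \left(- \frac{2}{3} + 5\right) \left(-1\right) = \frac{13}{3} \left(-1\right) = - \frac{13}{3} \approx -4.3333$)
$- 7 g 9 = \left(-7\right) \left(- \frac{13}{3}\right) 9 = \frac{91}{3} \cdot 9 = 273$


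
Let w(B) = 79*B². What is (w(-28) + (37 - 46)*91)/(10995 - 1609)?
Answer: 61117/9386 ≈ 6.5115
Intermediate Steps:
(w(-28) + (37 - 46)*91)/(10995 - 1609) = (79*(-28)² + (37 - 46)*91)/(10995 - 1609) = (79*784 - 9*91)/9386 = (61936 - 819)*(1/9386) = 61117*(1/9386) = 61117/9386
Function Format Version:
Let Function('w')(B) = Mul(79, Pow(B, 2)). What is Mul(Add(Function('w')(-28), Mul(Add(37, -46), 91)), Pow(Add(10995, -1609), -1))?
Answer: Rational(61117, 9386) ≈ 6.5115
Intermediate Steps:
Mul(Add(Function('w')(-28), Mul(Add(37, -46), 91)), Pow(Add(10995, -1609), -1)) = Mul(Add(Mul(79, Pow(-28, 2)), Mul(Add(37, -46), 91)), Pow(Add(10995, -1609), -1)) = Mul(Add(Mul(79, 784), Mul(-9, 91)), Pow(9386, -1)) = Mul(Add(61936, -819), Rational(1, 9386)) = Mul(61117, Rational(1, 9386)) = Rational(61117, 9386)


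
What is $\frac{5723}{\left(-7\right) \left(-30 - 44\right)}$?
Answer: $\frac{5723}{518} \approx 11.048$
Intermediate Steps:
$\frac{5723}{\left(-7\right) \left(-30 - 44\right)} = \frac{5723}{\left(-7\right) \left(-74\right)} = \frac{5723}{518}$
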